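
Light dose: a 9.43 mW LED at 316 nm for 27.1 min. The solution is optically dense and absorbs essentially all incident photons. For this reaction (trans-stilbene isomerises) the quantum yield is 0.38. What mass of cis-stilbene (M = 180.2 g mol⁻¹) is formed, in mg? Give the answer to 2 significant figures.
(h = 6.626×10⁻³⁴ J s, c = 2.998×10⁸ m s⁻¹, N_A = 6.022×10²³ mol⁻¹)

Photon energy at 316 nm: hc/λ = (6.626×10⁻³⁴)(2.998×10⁸)/(316×10⁻⁹) = 6.286×10⁻¹⁹ J.
Energy delivered: (9.43 mW)(1626 s) = 15.33 J.
Photons incident: 15.33 / 6.286×10⁻¹⁹ = 2.439×10¹⁹, i.e. 2.439×10¹⁹/6.022×10²³ = 4.050×10⁻⁵ mol.
Product: Φ × n_abs = 0.38 × 4.050×10⁻⁵ = 1.539×10⁻⁵ mol.
Mass: 1.539×10⁻⁵ × 180.2 = 0.002773 g = 2.8 mg.

2.8 mg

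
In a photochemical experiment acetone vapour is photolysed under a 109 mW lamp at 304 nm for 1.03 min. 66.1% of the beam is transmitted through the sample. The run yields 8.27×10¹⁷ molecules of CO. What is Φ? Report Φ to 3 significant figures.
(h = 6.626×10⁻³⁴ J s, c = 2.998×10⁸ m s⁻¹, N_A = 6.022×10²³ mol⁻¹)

Φ = 0.237

Product: 8.27×10¹⁷ / 6.022×10²³ = 1.373×10⁻⁶ mol.
Photon energy at 304 nm: hc/λ = (6.626×10⁻³⁴)(2.998×10⁸)/(304×10⁻⁹) = 6.534×10⁻¹⁹ J.
Energy delivered: (109 mW)(61.8 s) = 6.736 J.
Photons incident: 6.736 / 6.534×10⁻¹⁹ = 1.031×10¹⁹, i.e. 1.031×10¹⁹/6.022×10²³ = 1.712×10⁻⁵ mol.
Fraction absorbed: 1 − 66.1/100 = 0.3390.
Photons absorbed: 0.3390 × 1.712×10⁻⁵ = 5.804×10⁻⁶ mol.
Φ = 1.373×10⁻⁶ mol / 5.804×10⁻⁶ mol photons = 0.237.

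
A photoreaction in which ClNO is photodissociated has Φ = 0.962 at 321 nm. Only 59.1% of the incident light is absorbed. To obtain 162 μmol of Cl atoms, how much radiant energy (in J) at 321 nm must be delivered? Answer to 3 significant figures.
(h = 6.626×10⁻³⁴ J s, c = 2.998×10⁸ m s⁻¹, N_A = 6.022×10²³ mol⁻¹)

106 J

Product: 162 μmol = 1.62×10⁻⁴ mol.
Photons that must be absorbed: 1.62×10⁻⁴ / 0.962 = 1.684×10⁻⁴ mol.
Incident photons needed: 1.684×10⁻⁴ / 0.591 = 2.849×10⁻⁴ mol.
Photon energy: hc/λ = 6.188×10⁻¹⁹ J; per mole, 3.726×10⁵ J mol⁻¹.
Energy required: 2.849×10⁻⁴ × 3.726×10⁵ = 106 J.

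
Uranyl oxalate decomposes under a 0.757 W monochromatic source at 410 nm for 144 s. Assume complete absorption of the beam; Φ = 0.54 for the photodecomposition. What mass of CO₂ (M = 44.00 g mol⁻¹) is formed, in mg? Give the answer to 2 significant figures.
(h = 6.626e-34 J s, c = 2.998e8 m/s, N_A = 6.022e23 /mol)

8.9 mg

Photon energy at 410 nm: hc/λ = (6.626e-34)(2.998e8)/(410e-9) = 4.845e-19 J.
Energy delivered: (0.757 W)(144 s) = 109.0 J.
Photons incident: 109.0 / 4.845e-19 = 2.250e20, i.e. 2.250e20/6.022e23 = 3.736e-4 mol.
Product: Φ × n_abs = 0.54 × 3.736e-4 = 2.017e-4 mol.
Mass: 2.017e-4 × 44.00 = 0.008875 g = 8.9 mg.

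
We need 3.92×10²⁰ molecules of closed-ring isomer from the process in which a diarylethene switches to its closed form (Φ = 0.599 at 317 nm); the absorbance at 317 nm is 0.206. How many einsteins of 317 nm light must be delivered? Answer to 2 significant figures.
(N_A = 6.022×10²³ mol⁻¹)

0.0029 einstein

Product: 3.92×10²⁰ / 6.022×10²³ = 6.509×10⁻⁴ mol.
Photons that must be absorbed: 6.509×10⁻⁴ / 0.599 = 0.001087 mol.
Fraction absorbed: 1 − 10^(−0.206) = 0.3777.
Incident photons needed: 0.001087 / 0.3777 = 0.002878 mol.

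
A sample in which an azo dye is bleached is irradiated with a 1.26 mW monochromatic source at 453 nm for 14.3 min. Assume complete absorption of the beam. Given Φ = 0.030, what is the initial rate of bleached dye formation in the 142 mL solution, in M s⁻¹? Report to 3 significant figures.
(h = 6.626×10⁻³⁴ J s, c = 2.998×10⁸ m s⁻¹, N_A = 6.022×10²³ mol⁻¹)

Photon energy at 453 nm: hc/λ = (6.626×10⁻³⁴)(2.998×10⁸)/(453×10⁻⁹) = 4.385×10⁻¹⁹ J.
Energy delivered: (1.26 mW)(858 s) = 1.081 J.
Photons incident: 1.081 / 4.385×10⁻¹⁹ = 2.465×10¹⁸, i.e. 2.465×10¹⁸/6.022×10²³ = 4.093×10⁻⁶ mol.
Product formed: 0.030 × 4.093×10⁻⁶ = 1.228×10⁻⁷ mol.
Rate: 1.228×10⁻⁷ mol / (858 s × 0.142 L) = 1.01×10⁻⁹ M s⁻¹.

1.01×10⁻⁹ M s⁻¹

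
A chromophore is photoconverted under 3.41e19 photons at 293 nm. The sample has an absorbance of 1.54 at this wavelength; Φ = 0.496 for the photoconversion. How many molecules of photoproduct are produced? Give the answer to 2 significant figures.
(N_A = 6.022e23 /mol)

Moles of photons: 3.41e19 / 6.022e23 = 5.663e-5 mol.
Fraction absorbed: 1 − 10^(−1.54) = 0.9712.
Photons absorbed: 0.9712 × 5.663e-5 = 5.500e-5 mol.
Product: Φ × n_abs = 0.496 × 5.500e-5 = 2.728e-5 mol.
As a count: 2.728e-5 × 6.022e23 = 1.6e19.

1.6e19 molecules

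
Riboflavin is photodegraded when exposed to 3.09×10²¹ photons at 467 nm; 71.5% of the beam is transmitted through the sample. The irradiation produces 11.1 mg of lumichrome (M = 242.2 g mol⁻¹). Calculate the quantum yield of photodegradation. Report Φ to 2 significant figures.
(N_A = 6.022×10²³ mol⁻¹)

Product: 11.1 mg / 242.2 g mol⁻¹ = 4.583×10⁻⁵ mol.
Moles of photons: 3.09×10²¹ / 6.022×10²³ = 0.005131 mol.
Fraction absorbed: 1 − 71.5/100 = 0.2850.
Photons absorbed: 0.2850 × 0.005131 = 0.001462 mol.
Φ = 4.583×10⁻⁵ mol / 0.001462 mol photons = 0.031.

Φ = 0.031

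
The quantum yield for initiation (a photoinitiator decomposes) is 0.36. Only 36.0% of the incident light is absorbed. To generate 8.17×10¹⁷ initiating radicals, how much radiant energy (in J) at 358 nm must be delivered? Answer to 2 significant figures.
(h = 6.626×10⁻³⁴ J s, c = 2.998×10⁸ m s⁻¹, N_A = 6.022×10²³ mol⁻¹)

Product: 8.17×10¹⁷ / 6.022×10²³ = 1.357×10⁻⁶ mol.
Photons that must be absorbed: 1.357×10⁻⁶ / 0.36 = 3.769×10⁻⁶ mol.
Incident photons needed: 3.769×10⁻⁶ / 0.360 = 1.047×10⁻⁵ mol.
Photon energy: hc/λ = 5.549×10⁻¹⁹ J; per mole, 3.342×10⁵ J mol⁻¹.
Energy required: 1.047×10⁻⁵ × 3.342×10⁵ = 3.5 J.

3.5 J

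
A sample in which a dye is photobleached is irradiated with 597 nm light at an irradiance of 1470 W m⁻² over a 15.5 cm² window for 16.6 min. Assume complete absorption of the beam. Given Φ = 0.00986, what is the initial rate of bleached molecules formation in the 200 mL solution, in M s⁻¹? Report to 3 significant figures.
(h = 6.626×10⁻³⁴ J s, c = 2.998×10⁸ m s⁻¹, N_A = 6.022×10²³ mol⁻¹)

Photon energy at 597 nm: hc/λ = (6.626×10⁻³⁴)(2.998×10⁸)/(597×10⁻⁹) = 3.327×10⁻¹⁹ J.
Energy delivered: (1470 W m⁻²)(15.5×10⁻⁴ m²)(996 s) = 2269 J.
Photons incident: 2269 / 3.327×10⁻¹⁹ = 6.820×10²¹, i.e. 6.820×10²¹/6.022×10²³ = 0.01133 mol.
Product formed: 0.00986 × 0.01133 = 1.117×10⁻⁴ mol.
Rate: 1.117×10⁻⁴ mol / (996 s × 0.2 L) = 5.61×10⁻⁷ M s⁻¹.

5.61×10⁻⁷ M s⁻¹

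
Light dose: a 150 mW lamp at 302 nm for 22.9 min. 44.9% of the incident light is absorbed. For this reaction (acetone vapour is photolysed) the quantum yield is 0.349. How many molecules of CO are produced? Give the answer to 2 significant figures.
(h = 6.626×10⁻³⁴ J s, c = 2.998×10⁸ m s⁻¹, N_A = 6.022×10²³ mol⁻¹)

4.9×10¹⁹ molecules

Photon energy at 302 nm: hc/λ = (6.626×10⁻³⁴)(2.998×10⁸)/(302×10⁻⁹) = 6.578×10⁻¹⁹ J.
Energy delivered: (150 mW)(1374 s) = 206.1 J.
Photons incident: 206.1 / 6.578×10⁻¹⁹ = 3.133×10²⁰, i.e. 3.133×10²⁰/6.022×10²³ = 5.203×10⁻⁴ mol.
Photons absorbed: 0.449 × 5.203×10⁻⁴ = 2.336×10⁻⁴ mol.
Product: Φ × n_abs = 0.349 × 2.336×10⁻⁴ = 8.153×10⁻⁵ mol.
As a count: 8.153×10⁻⁵ × 6.022×10²³ = 4.9×10¹⁹.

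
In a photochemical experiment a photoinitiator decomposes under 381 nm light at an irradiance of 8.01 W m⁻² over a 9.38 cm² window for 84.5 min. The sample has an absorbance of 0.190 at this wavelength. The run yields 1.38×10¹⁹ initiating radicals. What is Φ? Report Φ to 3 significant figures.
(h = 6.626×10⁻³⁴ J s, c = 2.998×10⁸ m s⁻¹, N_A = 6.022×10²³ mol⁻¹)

Product: 1.38×10¹⁹ / 6.022×10²³ = 2.292×10⁻⁵ mol.
Photon energy at 381 nm: hc/λ = (6.626×10⁻³⁴)(2.998×10⁸)/(381×10⁻⁹) = 5.214×10⁻¹⁹ J.
Energy delivered: (8.01 W m⁻²)(9.38×10⁻⁴ m²)(5070 s) = 38.09 J.
Photons incident: 38.09 / 5.214×10⁻¹⁹ = 7.305×10¹⁹, i.e. 7.305×10¹⁹/6.022×10²³ = 1.213×10⁻⁴ mol.
Fraction absorbed: 1 − 10^(−0.190) = 0.3543.
Photons absorbed: 0.3543 × 1.213×10⁻⁴ = 4.298×10⁻⁵ mol.
Φ = 2.292×10⁻⁵ mol / 4.298×10⁻⁵ mol photons = 0.533.

Φ = 0.533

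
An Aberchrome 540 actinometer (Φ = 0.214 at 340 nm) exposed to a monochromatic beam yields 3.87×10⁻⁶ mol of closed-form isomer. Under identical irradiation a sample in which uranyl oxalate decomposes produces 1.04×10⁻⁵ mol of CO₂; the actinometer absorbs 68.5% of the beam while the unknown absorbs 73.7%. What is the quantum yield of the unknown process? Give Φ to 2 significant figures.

Φ = 0.53

Photons absorbed by the actinometer: 3.87×10⁻⁶ / 0.214 = 1.808×10⁻⁵ mol.
Incident flux: 1.808×10⁻⁵ / 0.685 = 2.639×10⁻⁵ einstein.
Absorbed by unknown: 0.737 × 2.639×10⁻⁵ = 1.945×10⁻⁵ mol.
Φ(unknown) = 1.04×10⁻⁵ / 1.945×10⁻⁵ = 0.53.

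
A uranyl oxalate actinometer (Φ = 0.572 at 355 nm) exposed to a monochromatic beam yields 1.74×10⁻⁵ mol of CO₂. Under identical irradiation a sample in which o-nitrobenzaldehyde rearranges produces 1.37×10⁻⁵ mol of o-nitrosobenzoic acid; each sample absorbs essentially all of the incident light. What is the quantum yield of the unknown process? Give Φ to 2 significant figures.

Photons absorbed by the actinometer: 1.74×10⁻⁵ / 0.572 = 3.042×10⁻⁵ mol.
Φ(unknown) = 1.37×10⁻⁵ / 3.042×10⁻⁵ = 0.45.

Φ = 0.45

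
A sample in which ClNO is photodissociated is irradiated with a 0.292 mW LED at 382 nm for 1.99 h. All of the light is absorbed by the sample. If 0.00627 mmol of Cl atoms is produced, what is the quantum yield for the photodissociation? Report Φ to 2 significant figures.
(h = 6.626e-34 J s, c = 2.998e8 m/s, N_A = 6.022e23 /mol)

Product: 0.00627 mmol = 6.27e-6 mol.
Photon energy at 382 nm: hc/λ = (6.626e-34)(2.998e8)/(382e-9) = 5.200e-19 J.
Energy delivered: (0.292 mW)(7164 s) = 2.092 J.
Photons incident: 2.092 / 5.200e-19 = 4.023e18, i.e. 4.023e18/6.022e23 = 6.681e-6 mol.
Φ = 6.27e-6 mol / 6.681e-6 mol photons = 0.94.

Φ = 0.94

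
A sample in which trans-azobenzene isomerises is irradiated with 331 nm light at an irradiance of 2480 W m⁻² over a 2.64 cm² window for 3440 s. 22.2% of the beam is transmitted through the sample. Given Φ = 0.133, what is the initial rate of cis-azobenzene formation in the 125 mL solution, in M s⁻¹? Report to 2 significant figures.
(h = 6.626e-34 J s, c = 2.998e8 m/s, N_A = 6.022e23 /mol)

1.5e-6 M s⁻¹

Photon energy at 331 nm: hc/λ = (6.626e-34)(2.998e8)/(331e-9) = 6.001e-19 J.
Energy delivered: (2480 W m⁻²)(2.64e-4 m²)(3440 s) = 2252 J.
Photons incident: 2252 / 6.001e-19 = 3.753e21, i.e. 3.753e21/6.022e23 = 0.006232 mol.
Fraction absorbed: 1 − 22.2/100 = 0.7780.
Photons absorbed: 0.7780 × 0.006232 = 0.004848 mol.
Product formed: 0.133 × 0.004848 = 6.448e-4 mol.
Rate: 6.448e-4 mol / (3440 s × 0.125 L) = 1.5e-6 M s⁻¹.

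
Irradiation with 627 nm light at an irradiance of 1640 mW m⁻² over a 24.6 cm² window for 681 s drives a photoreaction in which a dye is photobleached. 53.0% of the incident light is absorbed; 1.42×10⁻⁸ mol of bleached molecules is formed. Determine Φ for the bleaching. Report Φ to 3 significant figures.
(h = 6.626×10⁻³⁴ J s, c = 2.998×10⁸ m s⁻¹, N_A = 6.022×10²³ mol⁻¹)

Photon energy at 627 nm: hc/λ = (6.626×10⁻³⁴)(2.998×10⁸)/(627×10⁻⁹) = 3.168×10⁻¹⁹ J.
Energy delivered: (1640 mW m⁻²)(24.6×10⁻⁴ m²)(681 s) = 2.747 J.
Photons incident: 2.747 / 3.168×10⁻¹⁹ = 8.671×10¹⁸, i.e. 8.671×10¹⁸/6.022×10²³ = 1.440×10⁻⁵ mol.
Photons absorbed: 0.530 × 1.440×10⁻⁵ = 7.632×10⁻⁶ mol.
Φ = 1.42×10⁻⁸ mol / 7.632×10⁻⁶ mol photons = 0.00186.

Φ = 0.00186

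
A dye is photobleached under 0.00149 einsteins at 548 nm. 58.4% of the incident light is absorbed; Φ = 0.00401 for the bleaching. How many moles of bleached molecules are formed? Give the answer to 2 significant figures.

3.5×10⁻⁶ mol

Photons absorbed: 0.584 × 0.00149 = 8.702×10⁻⁴ mol.
Product: Φ × n_abs = 0.00401 × 8.702×10⁻⁴ = 3.490×10⁻⁶ mol.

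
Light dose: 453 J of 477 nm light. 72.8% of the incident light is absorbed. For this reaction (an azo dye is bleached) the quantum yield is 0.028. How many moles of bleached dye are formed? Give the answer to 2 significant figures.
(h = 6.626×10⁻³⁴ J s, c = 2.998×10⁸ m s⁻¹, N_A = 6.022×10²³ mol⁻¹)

Photon energy at 477 nm: hc/λ = (6.626×10⁻³⁴)(2.998×10⁸)/(477×10⁻⁹) = 4.165×10⁻¹⁹ J.
Photons incident: 453 / 4.165×10⁻¹⁹ = 1.088×10²¹, i.e. 1.088×10²¹/6.022×10²³ = 0.001807 mol.
Photons absorbed: 0.728 × 0.001807 = 0.001315 mol.
Product: Φ × n_abs = 0.028 × 0.001315 = 3.682×10⁻⁵ mol.

3.7×10⁻⁵ mol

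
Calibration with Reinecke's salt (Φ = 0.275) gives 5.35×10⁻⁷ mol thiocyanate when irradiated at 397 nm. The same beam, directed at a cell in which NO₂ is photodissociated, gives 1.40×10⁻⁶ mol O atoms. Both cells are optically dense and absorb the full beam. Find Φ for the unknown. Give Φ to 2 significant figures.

Φ = 0.72

Photons absorbed by the actinometer: 5.35×10⁻⁷ / 0.275 = 1.945×10⁻⁶ mol.
Φ(unknown) = 1.40×10⁻⁶ / 1.945×10⁻⁶ = 0.72.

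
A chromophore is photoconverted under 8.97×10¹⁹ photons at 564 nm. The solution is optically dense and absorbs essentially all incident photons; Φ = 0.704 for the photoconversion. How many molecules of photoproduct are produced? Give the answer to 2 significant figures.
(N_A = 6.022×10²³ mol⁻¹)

6.3×10¹⁹ molecules

Moles of photons: 8.97×10¹⁹ / 6.022×10²³ = 1.490×10⁻⁴ mol.
Product: Φ × n_abs = 0.704 × 1.490×10⁻⁴ = 1.049×10⁻⁴ mol.
As a count: 1.049×10⁻⁴ × 6.022×10²³ = 6.3×10¹⁹.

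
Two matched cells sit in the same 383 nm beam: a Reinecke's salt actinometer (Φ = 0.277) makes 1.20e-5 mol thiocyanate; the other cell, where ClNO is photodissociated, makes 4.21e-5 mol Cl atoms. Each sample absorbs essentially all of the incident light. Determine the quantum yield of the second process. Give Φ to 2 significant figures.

Φ = 0.97

Photons absorbed by the actinometer: 1.20e-5 / 0.277 = 4.332e-5 mol.
Φ(unknown) = 4.21e-5 / 4.332e-5 = 0.97.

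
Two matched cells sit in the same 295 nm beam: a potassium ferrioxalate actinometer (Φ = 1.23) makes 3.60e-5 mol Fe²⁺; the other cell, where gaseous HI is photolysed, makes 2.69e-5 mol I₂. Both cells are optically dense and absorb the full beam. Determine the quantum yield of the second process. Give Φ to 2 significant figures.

Photons absorbed by the actinometer: 3.60e-5 / 1.23 = 2.927e-5 mol.
Φ(unknown) = 2.69e-5 / 2.927e-5 = 0.92.

Φ = 0.92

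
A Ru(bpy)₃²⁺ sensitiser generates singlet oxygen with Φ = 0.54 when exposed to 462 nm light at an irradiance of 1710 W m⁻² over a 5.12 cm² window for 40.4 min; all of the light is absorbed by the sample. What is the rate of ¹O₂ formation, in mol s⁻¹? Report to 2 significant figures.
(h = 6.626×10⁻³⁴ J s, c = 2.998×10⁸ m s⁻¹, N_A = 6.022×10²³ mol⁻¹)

Photon energy at 462 nm: hc/λ = (6.626×10⁻³⁴)(2.998×10⁸)/(462×10⁻⁹) = 4.300×10⁻¹⁹ J.
Energy delivered: (1710 W m⁻²)(5.12×10⁻⁴ m²)(2424 s) = 2122 J.
Photons incident: 2122 / 4.300×10⁻¹⁹ = 4.935×10²¹, i.e. 4.935×10²¹/6.022×10²³ = 0.008195 mol.
Product formed: 0.54 × 0.008195 = 0.004425 mol.
Rate: 0.004425 / 2424 s = 1.8×10⁻⁶ mol s⁻¹.

1.8×10⁻⁶ mol s⁻¹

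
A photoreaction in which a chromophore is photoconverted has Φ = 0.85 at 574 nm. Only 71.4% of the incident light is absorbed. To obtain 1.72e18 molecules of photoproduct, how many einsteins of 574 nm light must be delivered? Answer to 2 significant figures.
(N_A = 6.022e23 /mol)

4.7e-6 einstein

Product: 1.72e18 / 6.022e23 = 2.856e-6 mol.
Photons that must be absorbed: 2.856e-6 / 0.85 = 3.360e-6 mol.
Incident photons needed: 3.360e-6 / 0.714 = 4.706e-6 mol.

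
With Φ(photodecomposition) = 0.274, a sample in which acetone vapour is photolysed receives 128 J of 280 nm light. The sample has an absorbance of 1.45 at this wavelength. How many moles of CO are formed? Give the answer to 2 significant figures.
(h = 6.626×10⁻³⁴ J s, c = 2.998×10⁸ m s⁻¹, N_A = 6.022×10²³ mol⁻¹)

7.9×10⁻⁵ mol

Photon energy at 280 nm: hc/λ = (6.626×10⁻³⁴)(2.998×10⁸)/(280×10⁻⁹) = 7.095×10⁻¹⁹ J.
Photons incident: 128 / 7.095×10⁻¹⁹ = 1.804×10²⁰, i.e. 1.804×10²⁰/6.022×10²³ = 2.996×10⁻⁴ mol.
Fraction absorbed: 1 − 10^(−1.45) = 0.9645.
Photons absorbed: 0.9645 × 2.996×10⁻⁴ = 2.890×10⁻⁴ mol.
Product: Φ × n_abs = 0.274 × 2.890×10⁻⁴ = 7.919×10⁻⁵ mol.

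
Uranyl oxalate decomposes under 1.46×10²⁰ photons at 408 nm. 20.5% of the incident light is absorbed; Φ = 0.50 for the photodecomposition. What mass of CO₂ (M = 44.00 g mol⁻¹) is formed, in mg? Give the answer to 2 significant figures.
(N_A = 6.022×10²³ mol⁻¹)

1.1 mg

Moles of photons: 1.46×10²⁰ / 6.022×10²³ = 2.424×10⁻⁴ mol.
Photons absorbed: 0.205 × 2.424×10⁻⁴ = 4.969×10⁻⁵ mol.
Product: Φ × n_abs = 0.50 × 4.969×10⁻⁵ = 2.485×10⁻⁵ mol.
Mass: 2.485×10⁻⁵ × 44.00 = 0.001093 g = 1.1 mg.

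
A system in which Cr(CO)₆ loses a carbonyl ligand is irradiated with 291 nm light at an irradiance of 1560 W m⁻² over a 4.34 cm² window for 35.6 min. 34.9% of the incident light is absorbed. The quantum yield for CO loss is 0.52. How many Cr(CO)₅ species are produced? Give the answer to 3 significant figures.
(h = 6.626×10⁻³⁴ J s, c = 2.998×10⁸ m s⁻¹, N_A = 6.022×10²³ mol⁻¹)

Photon energy at 291 nm: hc/λ = (6.626×10⁻³⁴)(2.998×10⁸)/(291×10⁻⁹) = 6.826×10⁻¹⁹ J.
Energy delivered: (1560 W m⁻²)(4.34×10⁻⁴ m²)(2136 s) = 1446 J.
Photons incident: 1446 / 6.826×10⁻¹⁹ = 2.118×10²¹, i.e. 2.118×10²¹/6.022×10²³ = 0.003517 mol.
Photons absorbed: 0.349 × 0.003517 = 0.001227 mol.
Product: Φ × n_abs = 0.52 × 0.001227 = 6.380×10⁻⁴ mol.
As a count: 6.380×10⁻⁴ × 6.022×10²³ = 3.84×10²⁰.

3.84×10²⁰ species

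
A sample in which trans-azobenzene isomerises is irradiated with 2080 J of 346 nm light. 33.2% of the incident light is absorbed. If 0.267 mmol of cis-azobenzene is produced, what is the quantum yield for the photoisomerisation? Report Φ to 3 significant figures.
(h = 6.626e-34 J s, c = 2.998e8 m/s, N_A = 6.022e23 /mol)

Product: 0.267 mmol = 2.67e-4 mol.
Photon energy at 346 nm: hc/λ = (6.626e-34)(2.998e8)/(346e-9) = 5.741e-19 J.
Photons incident: 2080 / 5.741e-19 = 3.623e21, i.e. 3.623e21/6.022e23 = 0.006016 mol.
Photons absorbed: 0.332 × 0.006016 = 0.001997 mol.
Φ = 2.67e-4 mol / 0.001997 mol photons = 0.134.

Φ = 0.134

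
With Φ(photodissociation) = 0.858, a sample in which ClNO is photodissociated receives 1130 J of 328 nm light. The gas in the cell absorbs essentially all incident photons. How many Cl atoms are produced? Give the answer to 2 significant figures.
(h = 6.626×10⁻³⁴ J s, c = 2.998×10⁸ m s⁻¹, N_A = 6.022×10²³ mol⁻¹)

1.6×10²¹ atoms

Photon energy at 328 nm: hc/λ = (6.626×10⁻³⁴)(2.998×10⁸)/(328×10⁻⁹) = 6.056×10⁻¹⁹ J.
Photons incident: 1130 / 6.056×10⁻¹⁹ = 1.866×10²¹, i.e. 1.866×10²¹/6.022×10²³ = 0.003099 mol.
Product: Φ × n_abs = 0.858 × 0.003099 = 0.002659 mol.
As a count: 0.002659 × 6.022×10²³ = 1.6×10²¹.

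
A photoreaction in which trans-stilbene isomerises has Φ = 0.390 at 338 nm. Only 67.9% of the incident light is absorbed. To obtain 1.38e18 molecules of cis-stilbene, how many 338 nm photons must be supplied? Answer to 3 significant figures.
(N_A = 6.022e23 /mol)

5.21e18 photons

Product: 1.38e18 / 6.022e23 = 2.292e-6 mol.
Photons that must be absorbed: 2.292e-6 / 0.390 = 5.877e-6 mol.
Incident photons needed: 5.877e-6 / 0.679 = 8.655e-6 mol.
Photon count: 8.655e-6 × 6.022e23 = 5.21e18.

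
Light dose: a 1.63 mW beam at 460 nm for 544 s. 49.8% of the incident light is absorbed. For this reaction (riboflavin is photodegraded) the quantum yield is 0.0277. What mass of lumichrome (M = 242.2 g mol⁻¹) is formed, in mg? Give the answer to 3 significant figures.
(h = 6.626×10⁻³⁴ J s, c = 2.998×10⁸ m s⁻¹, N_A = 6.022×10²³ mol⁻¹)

0.0114 mg

Photon energy at 460 nm: hc/λ = (6.626×10⁻³⁴)(2.998×10⁸)/(460×10⁻⁹) = 4.318×10⁻¹⁹ J.
Energy delivered: (1.63 mW)(544 s) = 0.8867 J.
Photons incident: 0.8867 / 4.318×10⁻¹⁹ = 2.053×10¹⁸, i.e. 2.053×10¹⁸/6.022×10²³ = 3.409×10⁻⁶ mol.
Photons absorbed: 0.498 × 3.409×10⁻⁶ = 1.698×10⁻⁶ mol.
Product: Φ × n_abs = 0.0277 × 1.698×10⁻⁶ = 4.703×10⁻⁸ mol.
Mass: 4.703×10⁻⁸ × 242.2 = 1.139×10⁻⁵ g = 0.0114 mg.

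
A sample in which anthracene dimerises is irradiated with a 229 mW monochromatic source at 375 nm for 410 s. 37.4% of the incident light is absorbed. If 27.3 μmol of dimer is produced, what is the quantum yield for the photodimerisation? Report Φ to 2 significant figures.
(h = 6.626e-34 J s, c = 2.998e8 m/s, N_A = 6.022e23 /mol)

Φ = 0.25

Product: 27.3 μmol = 2.73e-5 mol.
Photon energy at 375 nm: hc/λ = (6.626e-34)(2.998e8)/(375e-9) = 5.297e-19 J.
Energy delivered: (229 mW)(410 s) = 93.89 J.
Photons incident: 93.89 / 5.297e-19 = 1.773e20, i.e. 1.773e20/6.022e23 = 2.944e-4 mol.
Photons absorbed: 0.374 × 2.944e-4 = 1.101e-4 mol.
Φ = 2.73e-5 mol / 1.101e-4 mol photons = 0.25.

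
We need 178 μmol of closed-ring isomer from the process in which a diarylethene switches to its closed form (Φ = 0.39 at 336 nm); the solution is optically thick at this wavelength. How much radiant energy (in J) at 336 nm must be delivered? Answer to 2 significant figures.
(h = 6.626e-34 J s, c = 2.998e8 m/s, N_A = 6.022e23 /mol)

160 J

Product: 178 μmol = 1.78e-4 mol.
Photons that must be absorbed: 1.78e-4 / 0.39 = 4.564e-4 mol.
Photon energy: hc/λ = 5.912e-19 J; per mole, 3.560e5 J mol⁻¹.
Energy required: 4.564e-4 × 3.560e5 = 160 J.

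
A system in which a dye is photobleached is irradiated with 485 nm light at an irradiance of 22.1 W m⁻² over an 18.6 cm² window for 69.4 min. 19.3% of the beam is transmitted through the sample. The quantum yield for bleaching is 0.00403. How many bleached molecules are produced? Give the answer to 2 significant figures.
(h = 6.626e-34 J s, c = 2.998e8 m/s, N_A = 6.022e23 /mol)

Photon energy at 485 nm: hc/λ = (6.626e-34)(2.998e8)/(485e-9) = 4.096e-19 J.
Energy delivered: (22.1 W m⁻²)(18.6e-4 m²)(4164 s) = 171.2 J.
Photons incident: 171.2 / 4.096e-19 = 4.180e20, i.e. 4.180e20/6.022e23 = 6.941e-4 mol.
Fraction absorbed: 1 − 19.3/100 = 0.8070.
Photons absorbed: 0.8070 × 6.941e-4 = 5.601e-4 mol.
Product: Φ × n_abs = 0.00403 × 5.601e-4 = 2.257e-6 mol.
As a count: 2.257e-6 × 6.022e23 = 1.4e18.

1.4e18 bleached molecules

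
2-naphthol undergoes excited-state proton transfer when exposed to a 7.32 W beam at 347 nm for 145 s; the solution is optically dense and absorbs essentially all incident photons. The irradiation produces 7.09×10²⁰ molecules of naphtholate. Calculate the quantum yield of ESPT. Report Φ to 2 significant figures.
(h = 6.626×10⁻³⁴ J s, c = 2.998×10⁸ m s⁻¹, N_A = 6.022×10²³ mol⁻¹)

Φ = 0.38

Product: 7.09×10²⁰ / 6.022×10²³ = 0.001177 mol.
Photon energy at 347 nm: hc/λ = (6.626×10⁻³⁴)(2.998×10⁸)/(347×10⁻⁹) = 5.725×10⁻¹⁹ J.
Energy delivered: (7.32 W)(145 s) = 1061 J.
Photons incident: 1061 / 5.725×10⁻¹⁹ = 1.853×10²¹, i.e. 1.853×10²¹/6.022×10²³ = 0.003077 mol.
Φ = 0.001177 mol / 0.003077 mol photons = 0.38.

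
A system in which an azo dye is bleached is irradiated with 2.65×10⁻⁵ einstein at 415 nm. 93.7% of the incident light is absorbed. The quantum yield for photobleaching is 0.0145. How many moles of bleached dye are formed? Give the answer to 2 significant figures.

3.6×10⁻⁷ mol

Photons absorbed: 0.937 × 2.65×10⁻⁵ = 2.483×10⁻⁵ mol.
Product: Φ × n_abs = 0.0145 × 2.483×10⁻⁵ = 3.600×10⁻⁷ mol.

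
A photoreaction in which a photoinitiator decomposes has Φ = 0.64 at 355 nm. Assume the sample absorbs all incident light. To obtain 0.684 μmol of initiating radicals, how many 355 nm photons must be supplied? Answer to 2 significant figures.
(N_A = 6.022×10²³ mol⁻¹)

6.4×10¹⁷ photons

Product: 0.684 μmol = 6.84×10⁻⁷ mol.
Photons that must be absorbed: 6.84×10⁻⁷ / 0.64 = 1.069×10⁻⁶ mol.
Photon count: 1.069×10⁻⁶ × 6.022×10²³ = 6.4×10¹⁷.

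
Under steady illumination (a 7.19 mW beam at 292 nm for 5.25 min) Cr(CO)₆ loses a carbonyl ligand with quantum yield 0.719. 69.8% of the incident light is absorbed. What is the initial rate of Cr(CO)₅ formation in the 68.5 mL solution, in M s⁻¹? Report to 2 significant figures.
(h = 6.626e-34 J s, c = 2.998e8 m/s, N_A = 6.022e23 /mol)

1.3e-7 M s⁻¹

Photon energy at 292 nm: hc/λ = (6.626e-34)(2.998e8)/(292e-9) = 6.803e-19 J.
Energy delivered: (7.19 mW)(315 s) = 2.265 J.
Photons incident: 2.265 / 6.803e-19 = 3.329e18, i.e. 3.329e18/6.022e23 = 5.528e-6 mol.
Photons absorbed: 0.698 × 5.528e-6 = 3.859e-6 mol.
Product formed: 0.719 × 3.859e-6 = 2.775e-6 mol.
Rate: 2.775e-6 mol / (315 s × 0.0685 L) = 1.3e-7 M s⁻¹.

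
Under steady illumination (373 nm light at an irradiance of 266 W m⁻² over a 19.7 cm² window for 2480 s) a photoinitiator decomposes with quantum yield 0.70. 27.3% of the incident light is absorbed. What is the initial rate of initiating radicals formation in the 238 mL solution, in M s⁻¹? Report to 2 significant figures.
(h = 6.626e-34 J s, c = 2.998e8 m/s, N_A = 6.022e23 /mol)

1.3e-6 M s⁻¹

Photon energy at 373 nm: hc/λ = (6.626e-34)(2.998e8)/(373e-9) = 5.326e-19 J.
Energy delivered: (266 W m⁻²)(19.7e-4 m²)(2480 s) = 1300 J.
Photons incident: 1300 / 5.326e-19 = 2.441e21, i.e. 2.441e21/6.022e23 = 0.004053 mol.
Photons absorbed: 0.273 × 0.004053 = 0.001106 mol.
Product formed: 0.70 × 0.001106 = 7.742e-4 mol.
Rate: 7.742e-4 mol / (2480 s × 0.238 L) = 1.3e-6 M s⁻¹.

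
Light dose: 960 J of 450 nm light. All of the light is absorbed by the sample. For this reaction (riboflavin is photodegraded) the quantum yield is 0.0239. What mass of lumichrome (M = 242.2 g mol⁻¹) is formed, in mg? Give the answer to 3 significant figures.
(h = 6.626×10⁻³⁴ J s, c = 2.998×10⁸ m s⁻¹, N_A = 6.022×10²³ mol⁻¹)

20.9 mg

Photon energy at 450 nm: hc/λ = (6.626×10⁻³⁴)(2.998×10⁸)/(450×10⁻⁹) = 4.414×10⁻¹⁹ J.
Photons incident: 960 / 4.414×10⁻¹⁹ = 2.175×10²¹, i.e. 2.175×10²¹/6.022×10²³ = 0.003612 mol.
Product: Φ × n_abs = 0.0239 × 0.003612 = 8.633×10⁻⁵ mol.
Mass: 8.633×10⁻⁵ × 242.2 = 0.02091 g = 20.9 mg.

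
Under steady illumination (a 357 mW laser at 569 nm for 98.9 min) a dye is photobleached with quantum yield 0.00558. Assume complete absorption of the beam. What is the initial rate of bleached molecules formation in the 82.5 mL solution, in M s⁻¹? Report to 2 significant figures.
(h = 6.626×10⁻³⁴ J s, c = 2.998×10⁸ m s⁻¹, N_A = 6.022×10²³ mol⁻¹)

Photon energy at 569 nm: hc/λ = (6.626×10⁻³⁴)(2.998×10⁸)/(569×10⁻⁹) = 3.491×10⁻¹⁹ J.
Energy delivered: (357 mW)(5934 s) = 2118 J.
Photons incident: 2118 / 3.491×10⁻¹⁹ = 6.067×10²¹, i.e. 6.067×10²¹/6.022×10²³ = 0.01007 mol.
Product formed: 0.00558 × 0.01007 = 5.619×10⁻⁵ mol.
Rate: 5.619×10⁻⁵ mol / (5934 s × 0.0825 L) = 1.1×10⁻⁷ M s⁻¹.

1.1×10⁻⁷ M s⁻¹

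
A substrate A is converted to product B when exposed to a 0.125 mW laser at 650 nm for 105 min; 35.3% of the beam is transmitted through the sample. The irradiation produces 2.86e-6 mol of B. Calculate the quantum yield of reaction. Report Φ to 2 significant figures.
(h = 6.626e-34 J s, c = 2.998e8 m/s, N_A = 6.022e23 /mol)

Φ = 1.0

Photon energy at 650 nm: hc/λ = (6.626e-34)(2.998e8)/(650e-9) = 3.056e-19 J.
Energy delivered: (0.125 mW)(6300 s) = 0.7875 J.
Photons incident: 0.7875 / 3.056e-19 = 2.577e18, i.e. 2.577e18/6.022e23 = 4.279e-6 mol.
Fraction absorbed: 1 − 35.3/100 = 0.6470.
Photons absorbed: 0.6470 × 4.279e-6 = 2.769e-6 mol.
Φ = 2.86e-6 mol / 2.769e-6 mol photons = 1.0.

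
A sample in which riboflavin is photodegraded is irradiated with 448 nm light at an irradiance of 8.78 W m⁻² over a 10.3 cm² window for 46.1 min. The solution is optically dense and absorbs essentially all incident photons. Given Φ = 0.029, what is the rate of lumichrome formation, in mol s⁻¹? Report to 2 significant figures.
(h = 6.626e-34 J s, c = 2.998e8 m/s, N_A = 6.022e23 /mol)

Photon energy at 448 nm: hc/λ = (6.626e-34)(2.998e8)/(448e-9) = 4.434e-19 J.
Energy delivered: (8.78 W m⁻²)(10.3e-4 m²)(2766 s) = 25.01 J.
Photons incident: 25.01 / 4.434e-19 = 5.641e19, i.e. 5.641e19/6.022e23 = 9.367e-5 mol.
Product formed: 0.029 × 9.367e-5 = 2.716e-6 mol.
Rate: 2.716e-6 / 2766 s = 9.8e-10 mol s⁻¹.

9.8e-10 mol s⁻¹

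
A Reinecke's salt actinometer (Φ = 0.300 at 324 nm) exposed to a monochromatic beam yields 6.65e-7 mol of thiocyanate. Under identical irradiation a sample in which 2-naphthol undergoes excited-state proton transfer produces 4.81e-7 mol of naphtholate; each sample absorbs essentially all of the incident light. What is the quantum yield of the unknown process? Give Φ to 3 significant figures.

Φ = 0.217

Photons absorbed by the actinometer: 6.65e-7 / 0.300 = 2.217e-6 mol.
Φ(unknown) = 4.81e-7 / 2.217e-6 = 0.217.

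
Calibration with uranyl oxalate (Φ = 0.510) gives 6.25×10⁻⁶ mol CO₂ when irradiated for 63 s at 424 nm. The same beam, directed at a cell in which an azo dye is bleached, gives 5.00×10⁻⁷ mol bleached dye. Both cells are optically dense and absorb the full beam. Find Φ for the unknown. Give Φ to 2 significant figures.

Photons absorbed by the actinometer: 6.25×10⁻⁶ / 0.510 = 1.225×10⁻⁵ mol.
Φ(unknown) = 5.00×10⁻⁷ / 1.225×10⁻⁵ = 0.041.

Φ = 0.041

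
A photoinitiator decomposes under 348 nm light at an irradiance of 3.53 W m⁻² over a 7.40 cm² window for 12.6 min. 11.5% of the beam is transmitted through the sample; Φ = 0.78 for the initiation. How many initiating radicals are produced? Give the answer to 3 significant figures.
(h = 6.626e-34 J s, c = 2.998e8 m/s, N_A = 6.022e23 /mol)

2.39e18 initiating radicals

Photon energy at 348 nm: hc/λ = (6.626e-34)(2.998e8)/(348e-9) = 5.708e-19 J.
Energy delivered: (3.53 W m⁻²)(7.40e-4 m²)(756 s) = 1.975 J.
Photons incident: 1.975 / 5.708e-19 = 3.460e18, i.e. 3.460e18/6.022e23 = 5.746e-6 mol.
Fraction absorbed: 1 − 11.5/100 = 0.8850.
Photons absorbed: 0.8850 × 5.746e-6 = 5.085e-6 mol.
Product: Φ × n_abs = 0.78 × 5.085e-6 = 3.966e-6 mol.
As a count: 3.966e-6 × 6.022e23 = 2.39e18.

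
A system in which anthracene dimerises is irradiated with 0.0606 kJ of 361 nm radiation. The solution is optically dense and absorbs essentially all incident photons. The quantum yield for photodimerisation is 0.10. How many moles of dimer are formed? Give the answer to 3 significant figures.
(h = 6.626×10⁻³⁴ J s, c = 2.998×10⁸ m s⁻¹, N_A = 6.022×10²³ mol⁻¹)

Photon energy at 361 nm: hc/λ = (6.626×10⁻³⁴)(2.998×10⁸)/(361×10⁻⁹) = 5.503×10⁻¹⁹ J.
Incident energy: 0.0606 kJ = 60.6 J.
Photons incident: 60.6 / 5.503×10⁻¹⁹ = 1.101×10²⁰, i.e. 1.101×10²⁰/6.022×10²³ = 1.828×10⁻⁴ mol.
Product: Φ × n_abs = 0.10 × 1.828×10⁻⁴ = 1.828×10⁻⁵ mol.

1.83×10⁻⁵ mol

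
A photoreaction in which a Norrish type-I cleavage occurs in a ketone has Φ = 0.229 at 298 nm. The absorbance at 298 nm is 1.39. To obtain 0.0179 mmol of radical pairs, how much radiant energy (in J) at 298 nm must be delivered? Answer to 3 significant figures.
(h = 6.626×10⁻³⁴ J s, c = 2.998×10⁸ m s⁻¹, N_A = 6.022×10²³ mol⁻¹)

32.7 J

Product: 0.0179 mmol = 1.79×10⁻⁵ mol.
Photons that must be absorbed: 1.79×10⁻⁵ / 0.229 = 7.817×10⁻⁵ mol.
Fraction absorbed: 1 − 10^(−1.39) = 0.9593.
Incident photons needed: 7.817×10⁻⁵ / 0.9593 = 8.149×10⁻⁵ mol.
Photon energy: hc/λ = 6.666×10⁻¹⁹ J; per mole, 4.014×10⁵ J mol⁻¹.
Energy required: 8.149×10⁻⁵ × 4.014×10⁵ = 32.7 J.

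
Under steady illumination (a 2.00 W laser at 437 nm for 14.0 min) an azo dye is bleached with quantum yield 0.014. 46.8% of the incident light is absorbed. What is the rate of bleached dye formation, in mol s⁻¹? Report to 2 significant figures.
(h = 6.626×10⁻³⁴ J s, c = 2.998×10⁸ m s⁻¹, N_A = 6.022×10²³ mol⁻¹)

Photon energy at 437 nm: hc/λ = (6.626×10⁻³⁴)(2.998×10⁸)/(437×10⁻⁹) = 4.546×10⁻¹⁹ J.
Energy delivered: (2.00 W)(840 s) = 1680 J.
Photons incident: 1680 / 4.546×10⁻¹⁹ = 3.696×10²¹, i.e. 3.696×10²¹/6.022×10²³ = 0.006137 mol.
Photons absorbed: 0.468 × 0.006137 = 0.002872 mol.
Product formed: 0.014 × 0.002872 = 4.021×10⁻⁵ mol.
Rate: 4.021×10⁻⁵ / 840 s = 4.8×10⁻⁸ mol s⁻¹.

4.8×10⁻⁸ mol s⁻¹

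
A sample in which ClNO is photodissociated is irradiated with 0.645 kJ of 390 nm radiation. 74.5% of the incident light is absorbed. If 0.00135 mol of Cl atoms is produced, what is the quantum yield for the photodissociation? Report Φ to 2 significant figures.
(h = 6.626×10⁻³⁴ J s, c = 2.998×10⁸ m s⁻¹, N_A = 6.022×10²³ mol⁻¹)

Photon energy at 390 nm: hc/λ = (6.626×10⁻³⁴)(2.998×10⁸)/(390×10⁻⁹) = 5.094×10⁻¹⁹ J.
Incident energy: 0.645 kJ = 645 J.
Photons incident: 645 / 5.094×10⁻¹⁹ = 1.266×10²¹, i.e. 1.266×10²¹/6.022×10²³ = 0.002102 mol.
Photons absorbed: 0.745 × 0.002102 = 0.001566 mol.
Φ = 0.00135 mol / 0.001566 mol photons = 0.86.

Φ = 0.86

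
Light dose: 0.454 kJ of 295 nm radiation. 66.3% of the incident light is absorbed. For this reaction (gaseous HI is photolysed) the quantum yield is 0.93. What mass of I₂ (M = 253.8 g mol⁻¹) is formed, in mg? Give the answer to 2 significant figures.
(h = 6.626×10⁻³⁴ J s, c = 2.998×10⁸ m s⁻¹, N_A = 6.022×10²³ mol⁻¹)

180 mg

Photon energy at 295 nm: hc/λ = (6.626×10⁻³⁴)(2.998×10⁸)/(295×10⁻⁹) = 6.734×10⁻¹⁹ J.
Incident energy: 0.454 kJ = 454 J.
Photons incident: 454 / 6.734×10⁻¹⁹ = 6.742×10²⁰, i.e. 6.742×10²⁰/6.022×10²³ = 0.001120 mol.
Photons absorbed: 0.663 × 0.001120 = 7.426×10⁻⁴ mol.
Product: Φ × n_abs = 0.93 × 7.426×10⁻⁴ = 6.906×10⁻⁴ mol.
Mass: 6.906×10⁻⁴ × 253.8 = 0.1753 g = 180 mg.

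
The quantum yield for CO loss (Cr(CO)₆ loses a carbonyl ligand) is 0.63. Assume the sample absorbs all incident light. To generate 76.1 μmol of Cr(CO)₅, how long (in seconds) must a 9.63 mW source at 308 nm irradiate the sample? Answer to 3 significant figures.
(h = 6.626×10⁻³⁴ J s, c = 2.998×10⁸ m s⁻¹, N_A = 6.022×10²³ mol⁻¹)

t ≈ 4870 s

Product: 76.1 μmol = 7.61×10⁻⁵ mol.
Photons that must be absorbed: 7.61×10⁻⁵ / 0.63 = 1.208×10⁻⁴ mol.
Photon energy: hc/λ = 6.450×10⁻¹⁹ J; per mole, 3.884×10⁵ J mol⁻¹.
Energy required: 1.208×10⁻⁴ × 3.884×10⁵ = 46.92 J.
Time: 46.92 J / 0.00963 W = 4870 s.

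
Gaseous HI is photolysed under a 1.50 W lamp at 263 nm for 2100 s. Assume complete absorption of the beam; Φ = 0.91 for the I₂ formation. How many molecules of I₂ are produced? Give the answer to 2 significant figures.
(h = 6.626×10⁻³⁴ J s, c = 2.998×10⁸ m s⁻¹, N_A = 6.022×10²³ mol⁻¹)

3.8×10²¹ molecules

Photon energy at 263 nm: hc/λ = (6.626×10⁻³⁴)(2.998×10⁸)/(263×10⁻⁹) = 7.553×10⁻¹⁹ J.
Energy delivered: (1.50 W)(2100 s) = 3150 J.
Photons incident: 3150 / 7.553×10⁻¹⁹ = 4.171×10²¹, i.e. 4.171×10²¹/6.022×10²³ = 0.006926 mol.
Product: Φ × n_abs = 0.91 × 0.006926 = 0.006303 mol.
As a count: 0.006303 × 6.022×10²³ = 3.8×10²¹.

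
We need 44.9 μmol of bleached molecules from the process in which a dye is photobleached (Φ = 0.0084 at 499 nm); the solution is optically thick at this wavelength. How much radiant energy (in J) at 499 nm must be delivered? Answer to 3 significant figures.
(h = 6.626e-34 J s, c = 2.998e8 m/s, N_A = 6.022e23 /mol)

1280 J

Product: 44.9 μmol = 4.49e-5 mol.
Photons that must be absorbed: 4.49e-5 / 0.0084 = 0.005345 mol.
Photon energy: hc/λ = 3.981e-19 J; per mole, 2.397e5 J mol⁻¹.
Energy required: 0.005345 × 2.397e5 = 1280 J.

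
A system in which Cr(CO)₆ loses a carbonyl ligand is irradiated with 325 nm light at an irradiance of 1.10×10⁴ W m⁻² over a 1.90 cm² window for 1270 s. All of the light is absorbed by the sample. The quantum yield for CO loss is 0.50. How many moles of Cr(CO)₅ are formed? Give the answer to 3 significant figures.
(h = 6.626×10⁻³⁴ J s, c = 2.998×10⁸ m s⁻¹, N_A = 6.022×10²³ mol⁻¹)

Photon energy at 325 nm: hc/λ = (6.626×10⁻³⁴)(2.998×10⁸)/(325×10⁻⁹) = 6.112×10⁻¹⁹ J.
Energy delivered: (1.10×10⁴ W m⁻²)(1.90×10⁻⁴ m²)(1270 s) = 2654 J.
Photons incident: 2654 / 6.112×10⁻¹⁹ = 4.342×10²¹, i.e. 4.342×10²¹/6.022×10²³ = 0.007210 mol.
Product: Φ × n_abs = 0.50 × 0.007210 = 0.003605 mol.

0.00361 mol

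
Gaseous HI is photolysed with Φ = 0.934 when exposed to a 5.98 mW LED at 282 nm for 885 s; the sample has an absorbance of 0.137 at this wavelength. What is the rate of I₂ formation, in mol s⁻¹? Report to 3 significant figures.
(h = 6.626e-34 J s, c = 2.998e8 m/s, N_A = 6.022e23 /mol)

Photon energy at 282 nm: hc/λ = (6.626e-34)(2.998e8)/(282e-9) = 7.044e-19 J.
Energy delivered: (5.98 mW)(885 s) = 5.292 J.
Photons incident: 5.292 / 7.044e-19 = 7.513e18, i.e. 7.513e18/6.022e23 = 1.248e-5 mol.
Fraction absorbed: 1 − 10^(−0.137) = 0.2705.
Photons absorbed: 0.2705 × 1.248e-5 = 3.376e-6 mol.
Product formed: 0.934 × 3.376e-6 = 3.153e-6 mol.
Rate: 3.153e-6 / 885 s = 3.56e-9 mol s⁻¹.

3.56e-9 mol s⁻¹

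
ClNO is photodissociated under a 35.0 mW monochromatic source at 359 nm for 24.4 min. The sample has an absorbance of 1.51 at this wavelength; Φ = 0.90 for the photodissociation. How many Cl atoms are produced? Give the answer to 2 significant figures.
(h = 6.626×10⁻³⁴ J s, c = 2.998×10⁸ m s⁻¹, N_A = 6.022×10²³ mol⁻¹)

8.1×10¹⁹ atoms

Photon energy at 359 nm: hc/λ = (6.626×10⁻³⁴)(2.998×10⁸)/(359×10⁻⁹) = 5.533×10⁻¹⁹ J.
Energy delivered: (35.0 mW)(1464 s) = 51.24 J.
Photons incident: 51.24 / 5.533×10⁻¹⁹ = 9.261×10¹⁹, i.e. 9.261×10¹⁹/6.022×10²³ = 1.538×10⁻⁴ mol.
Fraction absorbed: 1 − 10^(−1.51) = 0.9691.
Photons absorbed: 0.9691 × 1.538×10⁻⁴ = 1.490×10⁻⁴ mol.
Product: Φ × n_abs = 0.90 × 1.490×10⁻⁴ = 1.341×10⁻⁴ mol.
As a count: 1.341×10⁻⁴ × 6.022×10²³ = 8.1×10¹⁹.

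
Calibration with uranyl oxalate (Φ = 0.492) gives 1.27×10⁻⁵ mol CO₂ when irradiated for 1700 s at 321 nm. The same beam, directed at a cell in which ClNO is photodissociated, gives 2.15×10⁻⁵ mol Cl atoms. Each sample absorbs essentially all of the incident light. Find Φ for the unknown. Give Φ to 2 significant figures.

Φ = 0.83

Photons absorbed by the actinometer: 1.27×10⁻⁵ / 0.492 = 2.581×10⁻⁵ mol.
Φ(unknown) = 2.15×10⁻⁵ / 2.581×10⁻⁵ = 0.83.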